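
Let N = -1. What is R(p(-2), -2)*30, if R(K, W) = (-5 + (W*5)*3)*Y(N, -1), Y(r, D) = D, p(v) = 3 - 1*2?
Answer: 1050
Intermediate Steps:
p(v) = 1 (p(v) = 3 - 2 = 1)
R(K, W) = 5 - 15*W (R(K, W) = (-5 + (W*5)*3)*(-1) = (-5 + (5*W)*3)*(-1) = (-5 + 15*W)*(-1) = 5 - 15*W)
R(p(-2), -2)*30 = (5 - 15*(-2))*30 = (5 + 30)*30 = 35*30 = 1050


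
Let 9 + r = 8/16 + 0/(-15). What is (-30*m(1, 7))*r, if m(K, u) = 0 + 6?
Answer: 1530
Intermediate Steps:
r = -17/2 (r = -9 + (8/16 + 0/(-15)) = -9 + (8*(1/16) + 0*(-1/15)) = -9 + (1/2 + 0) = -9 + 1/2 = -17/2 ≈ -8.5000)
m(K, u) = 6
(-30*m(1, 7))*r = -30*6*(-17/2) = -180*(-17/2) = 1530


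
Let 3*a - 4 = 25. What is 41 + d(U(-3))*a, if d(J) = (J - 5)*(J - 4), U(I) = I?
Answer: 1747/3 ≈ 582.33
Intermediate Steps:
a = 29/3 (a = 4/3 + (⅓)*25 = 4/3 + 25/3 = 29/3 ≈ 9.6667)
d(J) = (-5 + J)*(-4 + J)
41 + d(U(-3))*a = 41 + (20 + (-3)² - 9*(-3))*(29/3) = 41 + (20 + 9 + 27)*(29/3) = 41 + 56*(29/3) = 41 + 1624/3 = 1747/3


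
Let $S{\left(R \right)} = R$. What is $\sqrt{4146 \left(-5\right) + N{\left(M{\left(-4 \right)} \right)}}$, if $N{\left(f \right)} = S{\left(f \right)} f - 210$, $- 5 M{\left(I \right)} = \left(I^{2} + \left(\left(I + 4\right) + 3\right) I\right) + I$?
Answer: $2 i \sqrt{5235} \approx 144.71 i$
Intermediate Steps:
$M{\left(I \right)} = - \frac{I}{5} - \frac{I^{2}}{5} - \frac{I \left(7 + I\right)}{5}$ ($M{\left(I \right)} = - \frac{\left(I^{2} + \left(\left(I + 4\right) + 3\right) I\right) + I}{5} = - \frac{\left(I^{2} + \left(\left(4 + I\right) + 3\right) I\right) + I}{5} = - \frac{\left(I^{2} + \left(7 + I\right) I\right) + I}{5} = - \frac{\left(I^{2} + I \left(7 + I\right)\right) + I}{5} = - \frac{I + I^{2} + I \left(7 + I\right)}{5} = - \frac{I}{5} - \frac{I^{2}}{5} - \frac{I \left(7 + I\right)}{5}$)
$N{\left(f \right)} = -210 + f^{2}$ ($N{\left(f \right)} = f f - 210 = f^{2} - 210 = -210 + f^{2}$)
$\sqrt{4146 \left(-5\right) + N{\left(M{\left(-4 \right)} \right)}} = \sqrt{4146 \left(-5\right) - \left(210 - \left(\left(- \frac{2}{5}\right) \left(-4\right) \left(4 - 4\right)\right)^{2}\right)} = \sqrt{-20730 - \left(210 - \left(\left(- \frac{2}{5}\right) \left(-4\right) 0\right)^{2}\right)} = \sqrt{-20730 - \left(210 - 0^{2}\right)} = \sqrt{-20730 + \left(-210 + 0\right)} = \sqrt{-20730 - 210} = \sqrt{-20940} = 2 i \sqrt{5235}$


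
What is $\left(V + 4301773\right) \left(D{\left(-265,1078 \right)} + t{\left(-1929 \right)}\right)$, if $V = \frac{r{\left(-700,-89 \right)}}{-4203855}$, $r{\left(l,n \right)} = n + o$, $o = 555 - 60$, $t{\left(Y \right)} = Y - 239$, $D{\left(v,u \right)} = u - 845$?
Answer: $- \frac{777613287183887}{93419} \approx -8.3239 \cdot 10^{9}$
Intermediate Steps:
$D{\left(v,u \right)} = -845 + u$
$t{\left(Y \right)} = -239 + Y$ ($t{\left(Y \right)} = Y - 239 = -239 + Y$)
$o = 495$ ($o = 555 - 60 = 495$)
$r{\left(l,n \right)} = 495 + n$ ($r{\left(l,n \right)} = n + 495 = 495 + n$)
$V = - \frac{406}{4203855}$ ($V = \frac{495 - 89}{-4203855} = 406 \left(- \frac{1}{4203855}\right) = - \frac{406}{4203855} \approx -9.6578 \cdot 10^{-5}$)
$\left(V + 4301773\right) \left(D{\left(-265,1078 \right)} + t{\left(-1929 \right)}\right) = \left(- \frac{406}{4203855} + 4301773\right) \left(\left(-845 + 1078\right) - 2168\right) = \frac{18084029934509 \left(233 - 2168\right)}{4203855} = \frac{18084029934509}{4203855} \left(-1935\right) = - \frac{777613287183887}{93419}$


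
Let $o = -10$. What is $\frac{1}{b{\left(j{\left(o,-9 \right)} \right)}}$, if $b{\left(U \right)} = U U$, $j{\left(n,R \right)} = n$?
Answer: $\frac{1}{100} \approx 0.01$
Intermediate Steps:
$b{\left(U \right)} = U^{2}$
$\frac{1}{b{\left(j{\left(o,-9 \right)} \right)}} = \frac{1}{\left(-10\right)^{2}} = \frac{1}{100}$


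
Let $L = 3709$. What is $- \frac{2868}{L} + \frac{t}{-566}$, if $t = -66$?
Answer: $- \frac{689247}{1049647} \approx -0.65665$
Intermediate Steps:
$- \frac{2868}{L} + \frac{t}{-566} = - \frac{2868}{3709} - \frac{66}{-566} = \left(-2868\right) \frac{1}{3709} - - \frac{33}{283} = - \frac{2868}{3709} + \frac{33}{283} = - \frac{689247}{1049647}$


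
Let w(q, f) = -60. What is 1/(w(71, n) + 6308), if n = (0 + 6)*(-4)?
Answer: 1/6248 ≈ 0.00016005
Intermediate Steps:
n = -24 (n = 6*(-4) = -24)
1/(w(71, n) + 6308) = 1/(-60 + 6308) = 1/6248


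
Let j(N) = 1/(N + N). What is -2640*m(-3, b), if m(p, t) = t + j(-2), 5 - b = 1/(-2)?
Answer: -13860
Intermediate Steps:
j(N) = 1/(2*N)
b = 11/2 (b = 5 - 1/(-2) = 5 - 1*(-½) = 5 + ½ = 11/2 ≈ 5.5000)
m(p, t) = -¼ + t (m(p, t) = t + (½)/(-2) = t + (½)*(-½) = t - ¼ = -¼ + t)
-2640*m(-3, b) = -2640*(-¼ + 11/2) = -2640*21/4 = -13860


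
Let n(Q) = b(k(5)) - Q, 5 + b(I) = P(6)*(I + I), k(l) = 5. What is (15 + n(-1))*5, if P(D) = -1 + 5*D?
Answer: 1505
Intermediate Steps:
b(I) = -5 + 58*I (b(I) = -5 + (-1 + 5*6)*(I + I) = -5 + (-1 + 30)*(2*I) = -5 + 29*(2*I) = -5 + 58*I)
n(Q) = 285 - Q (n(Q) = (-5 + 58*5) - Q = (-5 + 290) - Q = 285 - Q)
(15 + n(-1))*5 = (15 + (285 - 1*(-1)))*5 = (15 + (285 + 1))*5 = (15 + 286)*5 = 301*5 = 1505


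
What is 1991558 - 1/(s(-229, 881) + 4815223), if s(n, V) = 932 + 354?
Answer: 9592357031021/4816509 ≈ 1.9916e+6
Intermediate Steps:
s(n, V) = 1286
1991558 - 1/(s(-229, 881) + 4815223) = 1991558 - 1/(1286 + 4815223) = 1991558 - 1/4816509 = 9592357031021/4816509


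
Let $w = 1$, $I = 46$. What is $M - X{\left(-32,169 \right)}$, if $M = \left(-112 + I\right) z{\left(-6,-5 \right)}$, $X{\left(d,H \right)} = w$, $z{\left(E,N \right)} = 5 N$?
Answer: $1649$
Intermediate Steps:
$X{\left(d,H \right)} = 1$
$M = 1650$ ($M = \left(-112 + 46\right) 5 \left(-5\right) = \left(-66\right) \left(-25\right) = 1650$)
$M - X{\left(-32,169 \right)} = 1650 - 1 = 1649$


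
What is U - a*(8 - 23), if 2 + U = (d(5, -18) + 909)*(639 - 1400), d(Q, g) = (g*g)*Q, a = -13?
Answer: -1924766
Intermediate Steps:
d(Q, g) = Q*g² (d(Q, g) = g²*Q = Q*g²)
U = -1924571 (U = -2 + (5*(-18)² + 909)*(639 - 1400) = -2 + (5*324 + 909)*(-761) = -2 + (1620 + 909)*(-761) = -2 + 2529*(-761) = -2 - 1924569 = -1924571)
U - a*(8 - 23) = -1924571 - (-13)*(8 - 23) = -1924571 - (-13)*(-15) = -1924571 - 1*195 = -1924571 - 195 = -1924766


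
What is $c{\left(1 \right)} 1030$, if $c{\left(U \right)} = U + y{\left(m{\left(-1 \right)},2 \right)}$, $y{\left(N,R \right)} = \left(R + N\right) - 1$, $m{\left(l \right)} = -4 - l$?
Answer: $-1030$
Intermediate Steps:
$y{\left(N,R \right)} = -1 + N + R$ ($y{\left(N,R \right)} = \left(N + R\right) - 1 = -1 + N + R$)
$c{\left(U \right)} = -2 + U$ ($c{\left(U \right)} = U - 2 = -2 + U$)
$c{\left(1 \right)} 1030 = \left(-2 + 1\right) 1030 = \left(-1\right) 1030 = -1030$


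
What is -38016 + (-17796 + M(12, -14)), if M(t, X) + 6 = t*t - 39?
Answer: -55713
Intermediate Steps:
M(t, X) = -45 + t² (M(t, X) = -6 + (t*t - 39) = -6 + (t² - 39) = -6 + (-39 + t²) = -45 + t²)
-38016 + (-17796 + M(12, -14)) = -38016 + (-17796 + (-45 + 12²)) = -38016 + (-17796 + (-45 + 144)) = -38016 + (-17796 + 99) = -38016 - 17697 = -55713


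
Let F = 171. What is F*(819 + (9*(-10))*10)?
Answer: -13851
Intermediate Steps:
F*(819 + (9*(-10))*10) = 171*(819 + (9*(-10))*10) = 171*(819 - 90*10) = 171*(819 - 900) = 171*(-81) = -13851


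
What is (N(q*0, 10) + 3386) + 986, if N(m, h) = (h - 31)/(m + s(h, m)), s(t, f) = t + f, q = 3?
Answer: 43699/10 ≈ 4369.9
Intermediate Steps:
s(t, f) = f + t
N(m, h) = (-31 + h)/(h + 2*m) (N(m, h) = (h - 31)/(m + (m + h)) = (-31 + h)/(m + (h + m)) = (-31 + h)/(h + 2*m))
(N(q*0, 10) + 3386) + 986 = ((-31 + 10)/(10 + 2*(3*0)) + 3386) + 986 = (-21/(10 + 2*0) + 3386) + 986 = (-21/(10 + 0) + 3386) + 986 = (-21/10 + 3386) + 986 = 33839/10 + 986 = 43699/10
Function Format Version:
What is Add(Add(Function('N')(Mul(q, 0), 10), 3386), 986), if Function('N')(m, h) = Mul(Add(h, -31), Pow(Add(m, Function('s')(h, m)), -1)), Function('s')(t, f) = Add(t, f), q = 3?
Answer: Rational(43699, 10) ≈ 4369.9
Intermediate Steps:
Function('s')(t, f) = Add(f, t)
Function('N')(m, h) = Mul(Pow(Add(h, Mul(2, m)), -1), Add(-31, h)) (Function('N')(m, h) = Mul(Add(h, -31), Pow(Add(m, Add(m, h)), -1)) = Mul(Add(-31, h), Pow(Add(m, Add(h, m)), -1)) = Mul(Add(-31, h), Pow(Add(h, Mul(2, m)), -1)) = Mul(Pow(Add(h, Mul(2, m)), -1), Add(-31, h)))
Add(Add(Function('N')(Mul(q, 0), 10), 3386), 986) = Add(Add(Mul(Pow(Add(10, Mul(2, Mul(3, 0))), -1), Add(-31, 10)), 3386), 986) = Add(Add(Mul(Pow(Add(10, Mul(2, 0)), -1), -21), 3386), 986) = Add(Add(Mul(Pow(Add(10, 0), -1), -21), 3386), 986) = Add(Add(Mul(Pow(10, -1), -21), 3386), 986) = Add(Add(Mul(Rational(1, 10), -21), 3386), 986) = Add(Add(Rational(-21, 10), 3386), 986) = Add(Rational(33839, 10), 986) = Rational(43699, 10)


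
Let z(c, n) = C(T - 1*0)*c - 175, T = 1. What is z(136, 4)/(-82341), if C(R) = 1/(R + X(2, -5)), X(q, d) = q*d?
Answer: 1711/741069 ≈ 0.0023088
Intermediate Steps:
X(q, d) = d*q
C(R) = 1/(-10 + R) (C(R) = 1/(R - 5*2) = 1/(R - 10) = 1/(-10 + R))
z(c, n) = -175 - c/9 (z(c, n) = c/(-10 + (1 - 1*0)) - 175 = c/(-10 + (1 + 0)) - 175 = c/(-10 + 1) - 175 = c/(-9) - 175 = -c/9 - 175 = -175 - c/9)
z(136, 4)/(-82341) = (-175 - 1/9*136)/(-82341) = (-175 - 136/9)*(-1/82341) = -1711/9*(-1/82341) = 1711/741069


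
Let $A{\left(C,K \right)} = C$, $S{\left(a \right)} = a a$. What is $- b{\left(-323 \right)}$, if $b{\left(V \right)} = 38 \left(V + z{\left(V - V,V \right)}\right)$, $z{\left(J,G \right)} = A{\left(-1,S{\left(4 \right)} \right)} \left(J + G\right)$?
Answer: $0$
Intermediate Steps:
$S{\left(a \right)} = a^{2}$
$z{\left(J,G \right)} = - G - J$ ($z{\left(J,G \right)} = - (J + G) = - (G + J) = - G - J$)
$b{\left(V \right)} = 0$ ($b{\left(V \right)} = 38 \left(V - V\right) = 38 \cdot 0 = 0$)
$- b{\left(-323 \right)} = \left(-1\right) 0 = 0$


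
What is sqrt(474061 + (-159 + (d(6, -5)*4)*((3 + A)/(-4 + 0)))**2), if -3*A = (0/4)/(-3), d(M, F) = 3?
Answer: sqrt(502285) ≈ 708.72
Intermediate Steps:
A = 0 (A = -0/4/(3*(-3)) = -0*(1/4)*(-1)/(3*3) = -0*(-1)/3 = -1/3*0 = 0)
sqrt(474061 + (-159 + (d(6, -5)*4)*((3 + A)/(-4 + 0)))**2) = sqrt(474061 + (-159 + (3*4)*((3 + 0)/(-4 + 0)))**2) = sqrt(474061 + (-159 + 12*(3/(-4)))**2) = sqrt(474061 + (-159 + 12*(3*(-1/4)))**2) = sqrt(474061 + (-159 + 12*(-3/4))**2) = sqrt(474061 + (-159 - 9)**2) = sqrt(474061 + (-168)**2) = sqrt(474061 + 28224) = sqrt(502285)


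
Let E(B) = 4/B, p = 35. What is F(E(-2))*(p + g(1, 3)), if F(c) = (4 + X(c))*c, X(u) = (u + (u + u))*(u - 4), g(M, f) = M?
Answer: -2880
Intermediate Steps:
X(u) = 3*u*(-4 + u) (X(u) = (u + 2*u)*(-4 + u) = (3*u)*(-4 + u) = 3*u*(-4 + u))
F(c) = c*(4 + 3*c*(-4 + c)) (F(c) = (4 + 3*c*(-4 + c))*c = c*(4 + 3*c*(-4 + c)))
F(E(-2))*(p + g(1, 3)) = ((4/(-2))*(4 + 3*(4/(-2))*(-4 + 4/(-2))))*(35 + 1) = ((4*(-1/2))*(4 + 3*(4*(-1/2))*(-4 + 4*(-1/2))))*36 = -2*(4 + 3*(-2)*(-4 - 2))*36 = -2*(4 + 3*(-2)*(-6))*36 = -2*(4 + 36)*36 = -2*40*36 = -80*36 = -2880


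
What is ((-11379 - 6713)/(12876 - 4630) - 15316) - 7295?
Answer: -93234199/4123 ≈ -22613.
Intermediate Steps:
((-11379 - 6713)/(12876 - 4630) - 15316) - 7295 = (-18092/8246 - 15316) - 7295 = (-18092*1/8246 - 15316) - 7295 = (-9046/4123 - 15316) - 7295 = -63156914/4123 - 7295 = -93234199/4123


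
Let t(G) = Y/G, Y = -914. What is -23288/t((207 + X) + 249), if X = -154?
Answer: 3516488/457 ≈ 7694.7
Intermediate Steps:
t(G) = -914/G
-23288/t((207 + X) + 249) = -23288/((-914/((207 - 154) + 249))) = -23288/((-914/(53 + 249))) = -23288/((-914/302)) = -23288/((-914*1/302)) = -23288/(-457/151) = -23288*(-151/457) = 3516488/457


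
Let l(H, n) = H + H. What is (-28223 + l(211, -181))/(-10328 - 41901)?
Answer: 27801/52229 ≈ 0.53229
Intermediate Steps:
l(H, n) = 2*H
(-28223 + l(211, -181))/(-10328 - 41901) = (-28223 + 2*211)/(-10328 - 41901) = (-28223 + 422)/(-52229) = -27801*(-1/52229) = 27801/52229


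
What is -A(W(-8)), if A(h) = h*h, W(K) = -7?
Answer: -49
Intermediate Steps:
A(h) = h**2
-A(W(-8)) = -1*(-7)**2 = -1*49 = -49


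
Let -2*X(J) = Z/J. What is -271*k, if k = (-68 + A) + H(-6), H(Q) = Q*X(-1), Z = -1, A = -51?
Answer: 31436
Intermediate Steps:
X(J) = 1/(2*J) (X(J) = -(-1)/(2*J) = 1/(2*J))
H(Q) = -Q/2 (H(Q) = Q*((½)/(-1)) = Q*((½)*(-1)) = Q*(-½) = -Q/2)
k = -116 (k = (-68 - 51) - ½*(-6) = -119 + 3 = -116)
-271*k = -271*(-116) = 31436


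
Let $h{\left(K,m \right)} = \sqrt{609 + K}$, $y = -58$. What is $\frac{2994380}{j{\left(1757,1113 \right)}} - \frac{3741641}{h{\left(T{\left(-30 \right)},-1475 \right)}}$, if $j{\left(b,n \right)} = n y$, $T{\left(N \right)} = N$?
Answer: $- \frac{1497190}{32277} - \frac{3741641 \sqrt{579}}{579} \approx -1.5554 \cdot 10^{5}$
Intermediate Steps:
$j{\left(b,n \right)} = - 58 n$ ($j{\left(b,n \right)} = n \left(-58\right) = - 58 n$)
$\frac{2994380}{j{\left(1757,1113 \right)}} - \frac{3741641}{h{\left(T{\left(-30 \right)},-1475 \right)}} = \frac{2994380}{\left(-58\right) 1113} - \frac{3741641}{\sqrt{609 - 30}} = \frac{2994380}{-64554} - \frac{3741641}{\sqrt{579}} = 2994380 \left(- \frac{1}{64554}\right) - 3741641 \frac{\sqrt{579}}{579} = - \frac{1497190}{32277} - \frac{3741641 \sqrt{579}}{579}$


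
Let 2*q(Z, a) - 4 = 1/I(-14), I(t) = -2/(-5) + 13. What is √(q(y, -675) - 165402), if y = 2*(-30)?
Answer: 19*I*√8226930/134 ≈ 406.69*I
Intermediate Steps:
I(t) = 67/5 (I(t) = -2*(-⅕) + 13 = ⅖ + 13 = 67/5)
y = -60
q(Z, a) = 273/134 (q(Z, a) = 2 + 1/(2*(67/5)) = 2 + (½)*(5/67) = 2 + 5/134 = 273/134)
√(q(y, -675) - 165402) = √(273/134 - 165402) = √(-22163595/134) = 19*I*√8226930/134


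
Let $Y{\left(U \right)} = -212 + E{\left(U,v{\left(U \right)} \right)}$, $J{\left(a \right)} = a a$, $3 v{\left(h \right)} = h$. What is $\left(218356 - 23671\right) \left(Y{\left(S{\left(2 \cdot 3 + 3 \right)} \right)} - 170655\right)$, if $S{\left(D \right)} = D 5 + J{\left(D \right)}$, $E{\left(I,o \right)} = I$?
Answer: $-33240711585$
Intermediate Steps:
$v{\left(h \right)} = \frac{h}{3}$
$J{\left(a \right)} = a^{2}$
$S{\left(D \right)} = D^{2} + 5 D$ ($S{\left(D \right)} = D 5 + D^{2} = 5 D + D^{2} = D^{2} + 5 D$)
$Y{\left(U \right)} = -212 + U$
$\left(218356 - 23671\right) \left(Y{\left(S{\left(2 \cdot 3 + 3 \right)} \right)} - 170655\right) = \left(218356 - 23671\right) \left(\left(-212 + \left(2 \cdot 3 + 3\right) \left(5 + \left(2 \cdot 3 + 3\right)\right)\right) - 170655\right) = 194685 \left(\left(-212 + \left(6 + 3\right) \left(5 + \left(6 + 3\right)\right)\right) - 170655\right) = 194685 \left(\left(-212 + 9 \left(5 + 9\right)\right) - 170655\right) = 194685 \left(\left(-212 + 9 \cdot 14\right) - 170655\right) = 194685 \left(\left(-212 + 126\right) - 170655\right) = 194685 \left(-86 - 170655\right) = 194685 \left(-170741\right) = -33240711585$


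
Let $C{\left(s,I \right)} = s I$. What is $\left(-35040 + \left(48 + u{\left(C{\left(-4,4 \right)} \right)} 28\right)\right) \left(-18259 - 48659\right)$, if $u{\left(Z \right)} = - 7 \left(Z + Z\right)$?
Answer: $1921884960$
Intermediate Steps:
$C{\left(s,I \right)} = I s$
$u{\left(Z \right)} = - 14 Z$ ($u{\left(Z \right)} = - 7 \cdot 2 Z = - 14 Z$)
$\left(-35040 + \left(48 + u{\left(C{\left(-4,4 \right)} \right)} 28\right)\right) \left(-18259 - 48659\right) = \left(-35040 + \left(48 + - 14 \cdot 4 \left(-4\right) 28\right)\right) \left(-18259 - 48659\right) = \left(-35040 + \left(48 + \left(-14\right) \left(-16\right) 28\right)\right) \left(-66918\right) = \left(-35040 + \left(48 + 224 \cdot 28\right)\right) \left(-66918\right) = \left(-35040 + \left(48 + 6272\right)\right) \left(-66918\right) = \left(-35040 + 6320\right) \left(-66918\right) = \left(-28720\right) \left(-66918\right) = 1921884960$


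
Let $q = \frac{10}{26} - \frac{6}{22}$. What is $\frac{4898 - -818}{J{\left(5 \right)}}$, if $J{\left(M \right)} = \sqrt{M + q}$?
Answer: $\frac{5716 \sqrt{104533}}{731} \approx 2528.1$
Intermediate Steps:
$q = \frac{16}{143}$ ($q = 10 \cdot \frac{1}{26} - \frac{3}{11} = \frac{5}{13} - \frac{3}{11} = \frac{16}{143} \approx 0.11189$)
$J{\left(M \right)} = \sqrt{\frac{16}{143} + M}$ ($J{\left(M \right)} = \sqrt{M + \frac{16}{143}} = \sqrt{\frac{16}{143} + M}$)
$\frac{4898 - -818}{J{\left(5 \right)}} = \frac{4898 - -818}{\frac{1}{143} \sqrt{2288 + 20449 \cdot 5}} = \frac{4898 + 818}{\frac{1}{143} \sqrt{2288 + 102245}} = \frac{5716}{\frac{1}{143} \sqrt{104533}} = 5716 \frac{\sqrt{104533}}{731} = \frac{5716 \sqrt{104533}}{731}$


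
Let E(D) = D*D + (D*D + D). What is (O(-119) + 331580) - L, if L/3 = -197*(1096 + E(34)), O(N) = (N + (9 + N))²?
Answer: 2418243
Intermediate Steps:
E(D) = D + 2*D² (E(D) = D² + (D² + D) = D² + (D + D²) = D + 2*D²)
O(N) = (9 + 2*N)²
L = -2034222 (L = 3*(-197*(1096 + 34*(1 + 2*34))) = 3*(-197*(1096 + 34*(1 + 68))) = 3*(-197*(1096 + 34*69)) = 3*(-197*(1096 + 2346)) = 3*(-197*3442) = 3*(-678074) = -2034222)
(O(-119) + 331580) - L = ((9 + 2*(-119))² + 331580) - 1*(-2034222) = ((9 - 238)² + 331580) + 2034222 = ((-229)² + 331580) + 2034222 = (52441 + 331580) + 2034222 = 384021 + 2034222 = 2418243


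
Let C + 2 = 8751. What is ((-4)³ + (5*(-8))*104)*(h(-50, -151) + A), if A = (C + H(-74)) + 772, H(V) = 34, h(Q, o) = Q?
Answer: -40149120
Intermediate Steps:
C = 8749 (C = -2 + 8751 = 8749)
A = 9555 (A = (8749 + 34) + 772 = 8783 + 772 = 9555)
((-4)³ + (5*(-8))*104)*(h(-50, -151) + A) = ((-4)³ + (5*(-8))*104)*(-50 + 9555) = (-64 - 40*104)*9505 = (-64 - 4160)*9505 = -4224*9505 = -40149120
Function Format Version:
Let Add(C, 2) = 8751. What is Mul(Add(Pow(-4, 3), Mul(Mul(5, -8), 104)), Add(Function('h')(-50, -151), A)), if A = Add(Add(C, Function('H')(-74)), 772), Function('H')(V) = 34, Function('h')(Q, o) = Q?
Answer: -40149120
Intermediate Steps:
C = 8749 (C = Add(-2, 8751) = 8749)
A = 9555 (A = Add(Add(8749, 34), 772) = Add(8783, 772) = 9555)
Mul(Add(Pow(-4, 3), Mul(Mul(5, -8), 104)), Add(Function('h')(-50, -151), A)) = Mul(Add(Pow(-4, 3), Mul(Mul(5, -8), 104)), Add(-50, 9555)) = Mul(Add(-64, Mul(-40, 104)), 9505) = Mul(Add(-64, -4160), 9505) = Mul(-4224, 9505) = -40149120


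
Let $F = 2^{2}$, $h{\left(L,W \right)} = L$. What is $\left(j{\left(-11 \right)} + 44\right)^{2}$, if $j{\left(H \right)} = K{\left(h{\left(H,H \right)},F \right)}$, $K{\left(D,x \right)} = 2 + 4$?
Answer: $2500$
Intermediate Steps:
$F = 4$
$K{\left(D,x \right)} = 6$
$j{\left(H \right)} = 6$
$\left(j{\left(-11 \right)} + 44\right)^{2} = \left(6 + 44\right)^{2} = 50^{2} = 2500$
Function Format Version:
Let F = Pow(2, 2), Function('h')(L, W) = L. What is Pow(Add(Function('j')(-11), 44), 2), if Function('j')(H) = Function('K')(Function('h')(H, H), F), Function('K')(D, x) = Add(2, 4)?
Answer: 2500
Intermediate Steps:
F = 4
Function('K')(D, x) = 6
Function('j')(H) = 6
Pow(Add(Function('j')(-11), 44), 2) = Pow(Add(6, 44), 2) = Pow(50, 2) = 2500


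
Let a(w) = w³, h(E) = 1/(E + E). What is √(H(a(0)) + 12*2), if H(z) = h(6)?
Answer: 17*√3/6 ≈ 4.9075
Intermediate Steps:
h(E) = 1/(2*E)
H(z) = 1/12 (H(z) = (½)/6 = (½)*(⅙) = 1/12)
√(H(a(0)) + 12*2) = √(1/12 + 12*2) = √(1/12 + 24) = √(289/12) = 17*√3/6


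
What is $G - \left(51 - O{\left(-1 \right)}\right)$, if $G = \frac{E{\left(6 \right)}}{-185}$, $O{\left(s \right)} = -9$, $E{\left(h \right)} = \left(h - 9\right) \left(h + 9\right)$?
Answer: $- \frac{2211}{37} \approx -59.757$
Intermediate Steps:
$E{\left(h \right)} = \left(-9 + h\right) \left(9 + h\right)$
$G = \frac{9}{37}$ ($G = \frac{-81 + 6^{2}}{-185} = \left(-81 + 36\right) \left(- \frac{1}{185}\right) = \left(-45\right) \left(- \frac{1}{185}\right) = \frac{9}{37} \approx 0.24324$)
$G - \left(51 - O{\left(-1 \right)}\right) = \frac{9}{37} - \left(51 - -9\right) = \frac{9}{37} - \left(51 + 9\right) = \frac{9}{37} - 60 = - \frac{2211}{37}$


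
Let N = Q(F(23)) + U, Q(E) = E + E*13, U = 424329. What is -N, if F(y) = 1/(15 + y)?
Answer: -8062258/19 ≈ -4.2433e+5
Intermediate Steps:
Q(E) = 14*E (Q(E) = E + 13*E = 14*E)
N = 8062258/19 (N = 14/(15 + 23) + 424329 = 14/38 + 424329 = 14*(1/38) + 424329 = 7/19 + 424329 = 8062258/19 ≈ 4.2433e+5)
-N = -1*8062258/19 = -8062258/19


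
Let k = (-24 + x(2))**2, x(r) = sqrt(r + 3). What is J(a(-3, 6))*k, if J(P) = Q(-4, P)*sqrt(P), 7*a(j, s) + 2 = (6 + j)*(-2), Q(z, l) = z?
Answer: I*(-664*sqrt(14) + 384*sqrt(70)/7) ≈ -2025.5*I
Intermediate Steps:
x(r) = sqrt(3 + r)
a(j, s) = -2 - 2*j/7 (a(j, s) = -2/7 + ((6 + j)*(-2))/7 = -2/7 + (-12 - 2*j)/7 = -2/7 + (-12/7 - 2*j/7) = -2 - 2*j/7)
J(P) = -4*sqrt(P)
k = (-24 + sqrt(5))**2 (k = (-24 + sqrt(3 + 2))**2 = (-24 + sqrt(5))**2 ≈ 473.67)
J(a(-3, 6))*k = (-4*sqrt(-2 - 2/7*(-3)))*(24 - sqrt(5))**2 = (-4*sqrt(-2 + 6/7))*(24 - sqrt(5))**2 = (-8*I*sqrt(14)/7)*(24 - sqrt(5))**2 = -8*I*sqrt(14)*(24 - sqrt(5))**2/7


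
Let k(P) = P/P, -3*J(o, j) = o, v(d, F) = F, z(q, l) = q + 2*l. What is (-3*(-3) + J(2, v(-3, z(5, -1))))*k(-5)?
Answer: 25/3 ≈ 8.3333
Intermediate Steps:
J(o, j) = -o/3
k(P) = 1
(-3*(-3) + J(2, v(-3, z(5, -1))))*k(-5) = (-3*(-3) - ⅓*2)*1 = (9 - ⅔)*1 = (25/3)*1 = 25/3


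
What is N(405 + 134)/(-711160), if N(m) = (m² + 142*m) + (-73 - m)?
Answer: -366447/711160 ≈ -0.51528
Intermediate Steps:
N(m) = -73 + m² + 141*m
N(405 + 134)/(-711160) = (-73 + (405 + 134)² + 141*(405 + 134))/(-711160) = (-73 + 539² + 141*539)*(-1/711160) = (-73 + 290521 + 75999)*(-1/711160) = 366447*(-1/711160) = -366447/711160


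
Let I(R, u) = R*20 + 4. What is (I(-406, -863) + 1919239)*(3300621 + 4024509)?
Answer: 13999224420990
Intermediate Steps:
I(R, u) = 4 + 20*R (I(R, u) = 20*R + 4 = 4 + 20*R)
(I(-406, -863) + 1919239)*(3300621 + 4024509) = ((4 + 20*(-406)) + 1919239)*(3300621 + 4024509) = ((4 - 8120) + 1919239)*7325130 = (-8116 + 1919239)*7325130 = 1911123*7325130 = 13999224420990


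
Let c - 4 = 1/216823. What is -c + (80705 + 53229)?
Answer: 29039104389/216823 ≈ 1.3393e+5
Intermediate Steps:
c = 867293/216823 (c = 4 + 1/216823 = 867293/216823 ≈ 4.0000)
-c + (80705 + 53229) = -1*867293/216823 + (80705 + 53229) = -867293/216823 + 133934 = 29039104389/216823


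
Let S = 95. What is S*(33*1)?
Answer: 3135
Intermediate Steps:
S*(33*1) = 95*(33*1) = 95*33 = 3135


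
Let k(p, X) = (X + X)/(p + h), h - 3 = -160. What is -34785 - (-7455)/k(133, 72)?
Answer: -72055/2 ≈ -36028.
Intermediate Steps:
h = -157 (h = 3 - 160 = -157)
k(p, X) = 2*X/(-157 + p) (k(p, X) = (X + X)/(p - 157) = (2*X)/(-157 + p) = 2*X/(-157 + p))
-34785 - (-7455)/k(133, 72) = -34785 - (-7455)/(2*72/(-157 + 133)) = -34785 - (-7455)/(2*72/(-24)) = -34785 - (-7455)/(2*72*(-1/24)) = -34785 - (-7455)/(-6) = -34785 - (-7455)*(-1)/6 = -34785 - 1*2485/2 = -34785 - 2485/2 = -72055/2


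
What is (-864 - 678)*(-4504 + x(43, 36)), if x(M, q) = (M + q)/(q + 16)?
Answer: 180513459/26 ≈ 6.9428e+6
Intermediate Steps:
x(M, q) = (M + q)/(16 + q)
(-864 - 678)*(-4504 + x(43, 36)) = (-864 - 678)*(-4504 + (43 + 36)/(16 + 36)) = -1542*(-4504 + 79/52) = -1542*(-234129/52) = 180513459/26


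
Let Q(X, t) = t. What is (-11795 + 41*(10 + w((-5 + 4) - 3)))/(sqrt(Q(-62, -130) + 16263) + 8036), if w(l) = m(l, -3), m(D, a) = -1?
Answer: -3166184/2226247 + 394*sqrt(16133)/2226247 ≈ -1.3997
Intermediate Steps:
w(l) = -1
(-11795 + 41*(10 + w((-5 + 4) - 3)))/(sqrt(Q(-62, -130) + 16263) + 8036) = (-11795 + 41*(10 - 1))/(sqrt(-130 + 16263) + 8036) = (-11795 + 41*9)/(sqrt(16133) + 8036) = (-11795 + 369)/(8036 + sqrt(16133)) = -11426/(8036 + sqrt(16133))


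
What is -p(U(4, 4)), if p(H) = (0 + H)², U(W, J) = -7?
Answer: -49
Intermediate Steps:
p(H) = H²
-p(U(4, 4)) = -1*(-7)² = -1*49 = -49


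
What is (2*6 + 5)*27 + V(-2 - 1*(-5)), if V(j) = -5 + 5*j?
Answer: 469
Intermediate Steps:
(2*6 + 5)*27 + V(-2 - 1*(-5)) = (2*6 + 5)*27 + (-5 + 5*(-2 - 1*(-5))) = (12 + 5)*27 + (-5 + 5*(-2 + 5)) = 17*27 + (-5 + 5*3) = 459 + (-5 + 15) = 459 + 10 = 469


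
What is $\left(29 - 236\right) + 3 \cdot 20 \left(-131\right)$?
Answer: $-8067$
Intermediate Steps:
$\left(29 - 236\right) + 3 \cdot 20 \left(-131\right) = \left(29 - 236\right) + 60 \left(-131\right) = -207 - 7860 = -8067$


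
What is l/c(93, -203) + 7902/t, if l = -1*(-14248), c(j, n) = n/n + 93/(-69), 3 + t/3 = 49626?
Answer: -677568105/16541 ≈ -40963.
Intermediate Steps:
t = 148869 (t = -9 + 3*49626 = -9 + 148878 = 148869)
c(j, n) = -8/23 (c(j, n) = 1 + 93*(-1/69) = 1 - 31/23 = -8/23)
l = 14248
l/c(93, -203) + 7902/t = 14248/(-8/23) + 7902/148869 = 14248*(-23/8) + 7902*(1/148869) = -40963 + 878/16541 = -677568105/16541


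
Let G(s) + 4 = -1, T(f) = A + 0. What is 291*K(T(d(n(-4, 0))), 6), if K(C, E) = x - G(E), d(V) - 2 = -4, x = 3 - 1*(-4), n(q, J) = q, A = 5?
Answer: 3492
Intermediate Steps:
x = 7 (x = 3 + 4 = 7)
d(V) = -2 (d(V) = 2 - 4 = -2)
T(f) = 5 (T(f) = 5 + 0 = 5)
G(s) = -5 (G(s) = -4 - 1 = -5)
K(C, E) = 12 (K(C, E) = 7 - 1*(-5) = 7 + 5 = 12)
291*K(T(d(n(-4, 0))), 6) = 291*12 = 3492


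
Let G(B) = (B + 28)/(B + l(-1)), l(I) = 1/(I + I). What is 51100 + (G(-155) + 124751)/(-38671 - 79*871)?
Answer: 341608822037/6685256 ≈ 51099.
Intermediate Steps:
l(I) = 1/(2*I)
G(B) = (28 + B)/(-½ + B) (G(B) = (B + 28)/(B + (½)/(-1)) = (28 + B)/(B + (½)*(-1)) = (28 + B)/(B - ½) = (28 + B)/(-½ + B))
51100 + (G(-155) + 124751)/(-38671 - 79*871) = 51100 + (2*(28 - 155)/(-1 + 2*(-155)) + 124751)/(-38671 - 79*871) = 51100 + (2*(-127)/(-1 - 310) + 124751)/(-38671 - 68809) = 51100 + (2*(-127)/(-311) + 124751)/(-107480) = 51100 + (2*(-1/311)*(-127) + 124751)*(-1/107480) = 51100 + (254/311 + 124751)*(-1/107480) = 51100 + (38797815/311)*(-1/107480) = 51100 - 7759563/6685256 = 341608822037/6685256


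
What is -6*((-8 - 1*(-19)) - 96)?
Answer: 510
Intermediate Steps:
-6*((-8 - 1*(-19)) - 96) = -6*((-8 + 19) - 96) = -6*(11 - 96) = -6*(-85) = 510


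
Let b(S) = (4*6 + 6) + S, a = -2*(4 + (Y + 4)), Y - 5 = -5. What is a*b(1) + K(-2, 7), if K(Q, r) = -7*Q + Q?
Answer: -484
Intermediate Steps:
K(Q, r) = -6*Q
Y = 0 (Y = 5 - 5 = 0)
a = -16 (a = -2*(4 + (0 + 4)) = -2*(4 + 4) = -2*8 = -16)
b(S) = 30 + S (b(S) = (24 + 6) + S = 30 + S)
a*b(1) + K(-2, 7) = -16*(30 + 1) - 6*(-2) = -16*31 + 12 = -496 + 12 = -484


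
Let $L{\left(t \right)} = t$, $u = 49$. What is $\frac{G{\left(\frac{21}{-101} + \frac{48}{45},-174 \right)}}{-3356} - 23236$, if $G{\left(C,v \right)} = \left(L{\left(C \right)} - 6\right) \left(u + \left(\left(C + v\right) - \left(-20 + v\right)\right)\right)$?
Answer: $- \frac{44745214466749}{1925693775} \approx -23236.0$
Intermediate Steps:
$G{\left(C,v \right)} = \left(-6 + C\right) \left(69 + C\right)$ ($G{\left(C,v \right)} = \left(C - 6\right) \left(49 + \left(\left(C + v\right) - \left(-20 + v\right)\right)\right) = \left(-6 + C\right) \left(49 + \left(20 + C\right)\right) = \left(-6 + C\right) \left(69 + C\right)$)
$\frac{G{\left(\frac{21}{-101} + \frac{48}{45},-174 \right)}}{-3356} - 23236 = \frac{-414 + \left(\frac{21}{-101} + \frac{48}{45}\right)^{2} + 63 \left(\frac{21}{-101} + \frac{48}{45}\right)}{-3356} - 23236 = \left(-414 + \left(21 \left(- \frac{1}{101}\right) + 48 \cdot \frac{1}{45}\right)^{2} + 63 \left(21 \left(- \frac{1}{101}\right) + 48 \cdot \frac{1}{45}\right)\right) \left(- \frac{1}{3356}\right) - 23236 = \left(-414 + \left(- \frac{21}{101} + \frac{16}{15}\right)^{2} + 63 \left(- \frac{21}{101} + \frac{16}{15}\right)\right) \left(- \frac{1}{3356}\right) - 23236 = \left(-414 + \left(\frac{1301}{1515}\right)^{2} + 63 \cdot \frac{1301}{1515}\right) \left(- \frac{1}{3356}\right) - 23236 = \left(-414 + \frac{1692601}{2295225} + \frac{27321}{505}\right) \left(- \frac{1}{3356}\right) - 23236 = \left(- \frac{824356604}{2295225}\right) \left(- \frac{1}{3356}\right) - 23236 = \frac{206089151}{1925693775} - 23236 = - \frac{44745214466749}{1925693775}$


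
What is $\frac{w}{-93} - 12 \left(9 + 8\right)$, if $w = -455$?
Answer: $- \frac{18517}{93} \approx -199.11$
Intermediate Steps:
$\frac{w}{-93} - 12 \left(9 + 8\right) = - \frac{455}{-93} - 12 \left(9 + 8\right) = \left(-455\right) \left(- \frac{1}{93}\right) - 12 \cdot 17 = \frac{455}{93} - 204 = - \frac{18517}{93}$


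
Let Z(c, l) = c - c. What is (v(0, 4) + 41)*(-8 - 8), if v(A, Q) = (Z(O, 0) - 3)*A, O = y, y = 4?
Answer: -656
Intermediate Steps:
O = 4
Z(c, l) = 0
v(A, Q) = -3*A (v(A, Q) = (0 - 3)*A = -3*A)
(v(0, 4) + 41)*(-8 - 8) = (-3*0 + 41)*(-8 - 8) = (0 + 41)*(-16) = 41*(-16) = -656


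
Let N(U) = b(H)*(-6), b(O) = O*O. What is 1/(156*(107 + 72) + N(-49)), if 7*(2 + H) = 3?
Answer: 49/1367550 ≈ 3.5830e-5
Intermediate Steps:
H = -11/7 (H = -2 + (1/7)*3 = -2 + 3/7 = -11/7 ≈ -1.5714)
b(O) = O**2
N(U) = -726/49 (N(U) = (-11/7)**2*(-6) = (121/49)*(-6) = -726/49)
1/(156*(107 + 72) + N(-49)) = 1/(156*(107 + 72) - 726/49) = 1/(156*179 - 726/49) = 1/(27924 - 726/49) = 1/(1367550/49) = 49/1367550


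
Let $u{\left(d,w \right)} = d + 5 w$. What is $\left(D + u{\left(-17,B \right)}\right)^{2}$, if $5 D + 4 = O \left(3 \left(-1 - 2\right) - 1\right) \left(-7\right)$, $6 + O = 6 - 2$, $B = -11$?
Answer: $\frac{254016}{25} \approx 10161.0$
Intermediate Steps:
$O = -2$ ($O = -6 + \left(6 - 2\right) = -6 + 4 = -2$)
$D = - \frac{144}{5}$ ($D = - \frac{4}{5} + \frac{- 2 \left(3 \left(-1 - 2\right) - 1\right) \left(-7\right)}{5} = - \frac{4}{5} + \frac{- 2 \left(3 \left(-3\right) - 1\right) \left(-7\right)}{5} = - \frac{4}{5} + \frac{- 2 \left(-9 - 1\right) \left(-7\right)}{5} = - \frac{4}{5} + \frac{\left(-2\right) \left(-10\right) \left(-7\right)}{5} = - \frac{4}{5} + \frac{20 \left(-7\right)}{5} = - \frac{4}{5} + \frac{1}{5} \left(-140\right) = - \frac{4}{5} - 28 = - \frac{144}{5} \approx -28.8$)
$\left(D + u{\left(-17,B \right)}\right)^{2} = \left(- \frac{144}{5} + \left(-17 + 5 \left(-11\right)\right)\right)^{2} = \left(- \frac{144}{5} - 72\right)^{2} = \left(- \frac{504}{5}\right)^{2} = \frac{254016}{25}$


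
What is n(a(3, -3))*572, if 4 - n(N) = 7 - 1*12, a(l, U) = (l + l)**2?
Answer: 5148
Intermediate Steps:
a(l, U) = 4*l**2 (a(l, U) = (2*l)**2 = 4*l**2)
n(N) = 9 (n(N) = 4 - (7 - 1*12) = 4 - (7 - 12) = 4 - 1*(-5) = 4 + 5 = 9)
n(a(3, -3))*572 = 9*572 = 5148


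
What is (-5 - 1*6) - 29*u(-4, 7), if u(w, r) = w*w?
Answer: -475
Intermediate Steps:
u(w, r) = w**2
(-5 - 1*6) - 29*u(-4, 7) = (-5 - 1*6) - 29*(-4)**2 = (-5 - 6) - 29*16 = -11 - 464 = -475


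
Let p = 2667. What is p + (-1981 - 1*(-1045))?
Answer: 1731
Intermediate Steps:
p + (-1981 - 1*(-1045)) = 2667 + (-1981 - 1*(-1045)) = 2667 + (-1981 + 1045) = 2667 - 936 = 1731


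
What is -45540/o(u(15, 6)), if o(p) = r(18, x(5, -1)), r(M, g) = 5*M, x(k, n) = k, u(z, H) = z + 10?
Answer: -506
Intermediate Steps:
u(z, H) = 10 + z
o(p) = 90 (o(p) = 5*18 = 90)
-45540/o(u(15, 6)) = -45540/90 = -45540*1/90 = -506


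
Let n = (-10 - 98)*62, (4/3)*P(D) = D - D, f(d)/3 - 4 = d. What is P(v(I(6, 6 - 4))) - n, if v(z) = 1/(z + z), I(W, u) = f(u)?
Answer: 6696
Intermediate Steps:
f(d) = 12 + 3*d
I(W, u) = 12 + 3*u
v(z) = 1/(2*z)
P(D) = 0 (P(D) = 3*(D - D)/4 = (¾)*0 = 0)
n = -6696 (n = -108*62 = -6696)
P(v(I(6, 6 - 4))) - n = 0 - 1*(-6696) = 0 + 6696 = 6696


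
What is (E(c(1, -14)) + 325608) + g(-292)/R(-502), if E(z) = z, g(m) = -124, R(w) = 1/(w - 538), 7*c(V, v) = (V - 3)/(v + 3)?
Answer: 35001738/77 ≈ 4.5457e+5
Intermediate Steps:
c(V, v) = (-3 + V)/(7*(3 + v)) (c(V, v) = ((V - 3)/(v + 3))/7 = ((-3 + V)/(3 + v))/7 = (-3 + V)/(7*(3 + v)))
R(w) = 1/(-538 + w)
(E(c(1, -14)) + 325608) + g(-292)/R(-502) = ((-3 + 1)/(7*(3 - 14)) + 325608) - 124/(1/(-538 - 502)) = ((⅐)*(-2)/(-11) + 325608) - 124/(1/(-1040)) = ((⅐)*(-1/11)*(-2) + 325608) - 124/(-1/1040) = (2/77 + 325608) - 124*(-1040) = 25071818/77 + 128960 = 35001738/77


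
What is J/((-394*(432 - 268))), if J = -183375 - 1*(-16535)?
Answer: 20855/8077 ≈ 2.5820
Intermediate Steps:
J = -166840 (J = -183375 + 16535 = -166840)
J/((-394*(432 - 268))) = -166840*(-1/(394*(432 - 268))) = -166840/((-394*164)) = -166840/(-64616) = -166840*(-1/64616) = 20855/8077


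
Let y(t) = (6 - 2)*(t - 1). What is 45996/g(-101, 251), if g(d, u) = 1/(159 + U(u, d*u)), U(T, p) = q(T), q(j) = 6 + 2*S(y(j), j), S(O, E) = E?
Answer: 30679332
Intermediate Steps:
y(t) = -4 + 4*t (y(t) = 4*(-1 + t) = -4 + 4*t)
q(j) = 6 + 2*j
U(T, p) = 6 + 2*T
g(d, u) = 1/(165 + 2*u) (g(d, u) = 1/(159 + (6 + 2*u)) = 1/(165 + 2*u))
45996/g(-101, 251) = 45996/(1/(165 + 2*251)) = 45996/(1/(165 + 502)) = 45996/(1/667) = 45996*667 = 30679332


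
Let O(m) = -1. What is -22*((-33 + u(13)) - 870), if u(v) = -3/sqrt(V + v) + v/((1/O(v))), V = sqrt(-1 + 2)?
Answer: 20152 + 33*sqrt(14)/7 ≈ 20170.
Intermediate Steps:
V = 1 (V = sqrt(1) = 1)
u(v) = -v - 3/sqrt(1 + v) (u(v) = -3/sqrt(1 + v) + v/((1/(-1))) = -3/sqrt(1 + v) + v/((1*(-1))) = -3/sqrt(1 + v) + v/(-1) = -3/sqrt(1 + v) + v*(-1) = -3/sqrt(1 + v) - v = -v - 3/sqrt(1 + v))
-22*((-33 + u(13)) - 870) = -22*((-33 + (-1*13 - 3/sqrt(1 + 13))) - 870) = -22*((-33 + (-13 - 3*sqrt(14)/14)) - 870) = -22*((-46 - 3*sqrt(14)/14) - 870) = -22*(-916 - 3*sqrt(14)/14) = 20152 + 33*sqrt(14)/7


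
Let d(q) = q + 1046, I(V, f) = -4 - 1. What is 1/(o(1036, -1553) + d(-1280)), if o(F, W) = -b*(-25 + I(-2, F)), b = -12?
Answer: -1/594 ≈ -0.0016835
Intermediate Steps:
I(V, f) = -5
d(q) = 1046 + q
o(F, W) = -360 (o(F, W) = -(-12)*(-25 - 5) = -(-12)*(-30) = -1*360 = -360)
1/(o(1036, -1553) + d(-1280)) = 1/(-360 + (1046 - 1280)) = 1/(-360 - 234) = 1/(-594) = -1/594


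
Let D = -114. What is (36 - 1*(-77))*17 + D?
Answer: 1807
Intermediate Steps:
(36 - 1*(-77))*17 + D = (36 - 1*(-77))*17 - 114 = (36 + 77)*17 - 114 = 113*17 - 114 = 1921 - 114 = 1807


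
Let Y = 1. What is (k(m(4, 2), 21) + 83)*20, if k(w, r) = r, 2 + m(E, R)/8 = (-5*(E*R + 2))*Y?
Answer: 2080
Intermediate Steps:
m(E, R) = -96 - 40*E*R (m(E, R) = -16 + 8*(-5*(E*R + 2)*1) = -16 + 8*(-5*(2 + E*R)*1) = -16 + 8*((-10 - 5*E*R)*1) = -16 + 8*(-10 - 5*E*R) = -16 + (-80 - 40*E*R) = -96 - 40*E*R)
(k(m(4, 2), 21) + 83)*20 = (21 + 83)*20 = 104*20 = 2080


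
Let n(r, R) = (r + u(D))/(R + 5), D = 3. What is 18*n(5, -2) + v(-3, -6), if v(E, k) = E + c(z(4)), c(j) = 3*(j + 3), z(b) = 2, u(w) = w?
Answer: 60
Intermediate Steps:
c(j) = 9 + 3*j (c(j) = 3*(3 + j) = 9 + 3*j)
n(r, R) = (3 + r)/(5 + R) (n(r, R) = (r + 3)/(R + 5) = (3 + r)/(5 + R))
v(E, k) = 15 + E (v(E, k) = E + (9 + 3*2) = E + (9 + 6) = E + 15 = 15 + E)
18*n(5, -2) + v(-3, -6) = 18*((3 + 5)/(5 - 2)) + (15 - 3) = 18*(8/3) + 12 = 48 + 12 = 60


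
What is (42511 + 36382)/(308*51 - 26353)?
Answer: -78893/10645 ≈ -7.4113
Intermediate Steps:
(42511 + 36382)/(308*51 - 26353) = 78893/(15708 - 26353) = 78893/(-10645) = 78893*(-1/10645) = -78893/10645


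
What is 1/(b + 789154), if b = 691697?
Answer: 1/1480851 ≈ 6.7529e-7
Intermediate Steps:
1/(b + 789154) = 1/(691697 + 789154) = 1/1480851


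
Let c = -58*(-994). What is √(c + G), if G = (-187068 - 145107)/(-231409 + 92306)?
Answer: √1115591917537093/139103 ≈ 240.11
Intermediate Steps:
G = 332175/139103 (G = -332175/(-139103) = -332175*(-1/139103) = 332175/139103 ≈ 2.3880)
c = 57652
√(c + G) = √(57652 + 332175/139103) = √(8019898331/139103) = √1115591917537093/139103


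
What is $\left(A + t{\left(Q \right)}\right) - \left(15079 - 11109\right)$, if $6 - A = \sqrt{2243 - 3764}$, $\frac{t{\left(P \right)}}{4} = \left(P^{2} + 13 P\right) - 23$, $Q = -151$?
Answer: $79296 - 39 i \approx 79296.0 - 39.0 i$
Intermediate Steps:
$t{\left(P \right)} = -92 + 4 P^{2} + 52 P$ ($t{\left(P \right)} = 4 \left(\left(P^{2} + 13 P\right) - 23\right) = 4 \left(-23 + P^{2} + 13 P\right) = -92 + 4 P^{2} + 52 P$)
$A = 6 - 39 i$ ($A = 6 - \sqrt{2243 - 3764} = 6 - \sqrt{-1521} = 6 - 39 i \approx 6.0 - 39.0 i$)
$\left(A + t{\left(Q \right)}\right) - \left(15079 - 11109\right) = \left(\left(6 - 39 i\right) + \left(-92 + 4 \left(-151\right)^{2} + 52 \left(-151\right)\right)\right) - \left(15079 - 11109\right) = \left(\left(6 - 39 i\right) - -83260\right) - 3970 = \left(\left(6 - 39 i\right) + 83260\right) - 3970 = \left(83266 - 39 i\right) - 3970 = 79296 - 39 i$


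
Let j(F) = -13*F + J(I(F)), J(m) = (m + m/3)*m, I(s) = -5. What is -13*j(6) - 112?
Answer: 1406/3 ≈ 468.67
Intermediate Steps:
J(m) = 4*m²/3 (J(m) = (m + m*(⅓))*m = (m + m/3)*m = (4*m/3)*m = 4*m²/3)
j(F) = 100/3 - 13*F (j(F) = -13*F + (4/3)*(-5)² = -13*F + (4/3)*25 = -13*F + 100/3 = 100/3 - 13*F)
-13*j(6) - 112 = -13*(100/3 - 13*6) - 112 = -13*(100/3 - 78) - 112 = -13*(-134/3) - 112 = 1742/3 - 112 = 1406/3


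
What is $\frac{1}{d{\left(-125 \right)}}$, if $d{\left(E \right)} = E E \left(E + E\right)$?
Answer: $- \frac{1}{3906250} \approx -2.56 \cdot 10^{-7}$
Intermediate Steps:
$d{\left(E \right)} = 2 E^{3}$ ($d{\left(E \right)} = E^{2} \cdot 2 E = 2 E^{3}$)
$\frac{1}{d{\left(-125 \right)}} = \frac{1}{2 \left(-125\right)^{3}} = \frac{1}{2 \left(-1953125\right)} = \frac{1}{-3906250} = - \frac{1}{3906250}$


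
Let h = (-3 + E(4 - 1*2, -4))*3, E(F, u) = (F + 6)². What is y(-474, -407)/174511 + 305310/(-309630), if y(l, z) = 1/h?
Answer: -325007705480/329606429673 ≈ -0.98605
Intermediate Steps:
E(F, u) = (6 + F)²
h = 183 (h = (-3 + (6 + (4 - 1*2))²)*3 = (-3 + (6 + (4 - 2))²)*3 = (-3 + (6 + 2)²)*3 = (-3 + 8²)*3 = (-3 + 64)*3 = 61*3 = 183)
y(l, z) = 1/183
y(-474, -407)/174511 + 305310/(-309630) = (1/183)/174511 + 305310/(-309630) = (1/183)*(1/174511) + 305310*(-1/309630) = 1/31935513 - 10177/10321 = -325007705480/329606429673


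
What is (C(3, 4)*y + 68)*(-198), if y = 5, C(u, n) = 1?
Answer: -14454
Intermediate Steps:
(C(3, 4)*y + 68)*(-198) = (1*5 + 68)*(-198) = (5 + 68)*(-198) = 73*(-198) = -14454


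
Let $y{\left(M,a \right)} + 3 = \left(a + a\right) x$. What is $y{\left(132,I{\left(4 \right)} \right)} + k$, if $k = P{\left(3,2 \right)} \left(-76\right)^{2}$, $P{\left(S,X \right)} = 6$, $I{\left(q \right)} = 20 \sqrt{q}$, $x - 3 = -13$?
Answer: $33853$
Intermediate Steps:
$x = -10$ ($x = 3 - 13 = -10$)
$y{\left(M,a \right)} = -3 - 20 a$ ($y{\left(M,a \right)} = -3 + \left(a + a\right) \left(-10\right) = -3 + 2 a \left(-10\right) = -3 - 20 a$)
$k = 34656$ ($k = 6 \left(-76\right)^{2} = 6 \cdot 5776 = 34656$)
$y{\left(132,I{\left(4 \right)} \right)} + k = \left(-3 - 20 \cdot 20 \sqrt{4}\right) + 34656 = \left(-3 - 20 \cdot 20 \cdot 2\right) + 34656 = \left(-3 - 800\right) + 34656 = -803 + 34656 = 33853$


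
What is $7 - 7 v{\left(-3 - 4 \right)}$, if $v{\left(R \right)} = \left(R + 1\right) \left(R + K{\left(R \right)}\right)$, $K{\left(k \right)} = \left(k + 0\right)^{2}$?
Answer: $1771$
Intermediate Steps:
$K{\left(k \right)} = k^{2}$
$v{\left(R \right)} = \left(1 + R\right) \left(R + R^{2}\right)$ ($v{\left(R \right)} = \left(R + 1\right) \left(R + R^{2}\right) = \left(1 + R\right) \left(R + R^{2}\right)$)
$7 - 7 v{\left(-3 - 4 \right)} = 7 - 7 \left(-3 - 4\right) \left(1 + \left(-3 - 4\right)^{2} + 2 \left(-3 - 4\right)\right) = 7 - 7 \left(- 7 \left(1 + \left(-7\right)^{2} + 2 \left(-7\right)\right)\right) = 7 - 7 \left(- 7 \left(1 + 49 - 14\right)\right) = 7 - 7 \left(\left(-7\right) 36\right) = 7 - -1764 = 7 + 1764 = 1771$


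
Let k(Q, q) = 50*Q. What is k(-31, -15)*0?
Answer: 0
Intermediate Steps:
k(-31, -15)*0 = (50*(-31))*0 = -1550*0 = 0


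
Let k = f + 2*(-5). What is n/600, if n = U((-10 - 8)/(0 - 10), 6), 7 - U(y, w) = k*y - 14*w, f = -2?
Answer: 563/3000 ≈ 0.18767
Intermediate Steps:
k = -12 (k = -2 + 2*(-5) = -2 - 10 = -12)
U(y, w) = 7 + 12*y + 14*w (U(y, w) = 7 - (-12*y - 14*w) = 7 - (-14*w - 12*y) = 7 + (12*y + 14*w) = 7 + 12*y + 14*w)
n = 563/5 (n = 7 + 12*((-10 - 8)/(0 - 10)) + 14*6 = 7 + 12*(-18/(-10)) + 84 = 7 + 12*(-18*(-1/10)) + 84 = 7 + 12*(9/5) + 84 = 7 + 108/5 + 84 = 563/5 ≈ 112.60)
n/600 = (563/5)/600 = (563/5)*(1/600) = 563/3000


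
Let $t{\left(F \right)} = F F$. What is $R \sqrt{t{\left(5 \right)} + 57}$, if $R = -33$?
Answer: $- 33 \sqrt{82} \approx -298.83$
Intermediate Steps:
$t{\left(F \right)} = F^{2}$
$R \sqrt{t{\left(5 \right)} + 57} = - 33 \sqrt{5^{2} + 57} = - 33 \sqrt{25 + 57} = - 33 \sqrt{82}$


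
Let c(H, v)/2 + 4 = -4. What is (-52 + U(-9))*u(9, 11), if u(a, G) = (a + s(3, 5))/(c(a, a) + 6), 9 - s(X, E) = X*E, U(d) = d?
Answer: 183/10 ≈ 18.300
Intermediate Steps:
c(H, v) = -16 (c(H, v) = -8 + 2*(-4) = -8 - 8 = -16)
s(X, E) = 9 - E*X (s(X, E) = 9 - X*E = 9 - E*X)
u(a, G) = ⅗ - a/10 (u(a, G) = (a + (9 - 1*5*3))/(-16 + 6) = (a + (9 - 15))/(-10) = (a - 6)*(-⅒) = (-6 + a)*(-⅒) = ⅗ - a/10)
(-52 + U(-9))*u(9, 11) = (-52 - 9)*(⅗ - ⅒*9) = -61*(⅗ - 9/10) = -61*(-3/10) = 183/10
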